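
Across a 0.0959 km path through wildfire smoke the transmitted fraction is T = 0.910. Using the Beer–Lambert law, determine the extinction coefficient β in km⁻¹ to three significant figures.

Beer–Lambert: T = exp(−βL) ⇒ β = −ln(T)/L = −ln(0.910)/0.0959 = 0.0943/0.0959 = 0.9834 km⁻¹.

0.983 km⁻¹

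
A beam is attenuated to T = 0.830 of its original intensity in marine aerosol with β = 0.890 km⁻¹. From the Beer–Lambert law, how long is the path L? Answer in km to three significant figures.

0.209 km

Beer–Lambert: T = exp(−βL) ⇒ L = −ln(T)/β = −ln(0.830)/0.890 = 0.1863/0.890 = 0.2094 km.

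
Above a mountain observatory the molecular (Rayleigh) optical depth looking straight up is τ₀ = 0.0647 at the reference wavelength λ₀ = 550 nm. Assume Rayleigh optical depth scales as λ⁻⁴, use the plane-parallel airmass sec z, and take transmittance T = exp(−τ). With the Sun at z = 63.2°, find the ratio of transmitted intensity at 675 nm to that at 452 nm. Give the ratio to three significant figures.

1.29

Airmass: sec 63.2° = 2.2179.
τ(675 nm) = 0.0647 × (550/675)⁴ × 2.2179 = 0.0647 × 0.4408 × 2.2179 = 0.0633.
τ(452 nm) = 0.0647 × (550/452)⁴ × 2.2179 = 0.0647 × 2.1923 × 2.2179 = 0.3146.
T(675)/T(452) = exp(τ_B − τ_A) = exp(0.2513) = 1.2857.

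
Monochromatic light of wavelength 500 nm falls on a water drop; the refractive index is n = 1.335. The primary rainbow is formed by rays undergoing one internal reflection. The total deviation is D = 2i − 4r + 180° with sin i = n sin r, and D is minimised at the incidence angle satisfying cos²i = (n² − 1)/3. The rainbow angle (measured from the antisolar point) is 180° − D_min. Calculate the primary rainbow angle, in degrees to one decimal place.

cos²i = (1.78222 − 1)/3 = 0.26074; i = arccos(0.51063) = 59.294°.
sin r = sin 59.294°/1.335 = 0.64405; r = 40.094°.
D_min = 2·59.294° − 4·40.094° + 180° = 138.212°.
Rainbow angle = 180° − D_min = 41.788°.

41.8°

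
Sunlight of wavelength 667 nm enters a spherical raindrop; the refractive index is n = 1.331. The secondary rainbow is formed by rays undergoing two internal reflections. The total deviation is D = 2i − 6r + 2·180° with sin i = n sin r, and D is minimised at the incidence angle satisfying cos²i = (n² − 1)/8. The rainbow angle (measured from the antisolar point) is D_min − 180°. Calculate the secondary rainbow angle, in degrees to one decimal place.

cos²i = (1.77156 − 1)/8 = 0.09645; i = arccos(0.31056) = 71.907°.
sin r = sin 71.907°/1.331 = 0.71417; r = 45.575°.
D_min = 2·71.907° − 6·45.575° + 360° = 230.365°.
Rainbow angle = D_min − 180° = 50.365°.

50.4°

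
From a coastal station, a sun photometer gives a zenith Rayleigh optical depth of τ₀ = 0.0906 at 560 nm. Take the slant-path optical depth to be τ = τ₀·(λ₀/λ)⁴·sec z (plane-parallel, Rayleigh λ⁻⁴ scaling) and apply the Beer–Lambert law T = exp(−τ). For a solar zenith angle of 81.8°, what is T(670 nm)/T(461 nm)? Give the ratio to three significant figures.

Airmass: sec 81.8° = 7.0112.
τ(670 nm) = 0.0906 × (560/670)⁴ × 7.0112 = 0.0906 × 0.4880 × 7.0112 = 0.3100.
τ(461 nm) = 0.0906 × (560/461)⁴ × 7.0112 = 0.0906 × 2.1775 × 7.0112 = 1.3831.
T(670)/T(461) = exp(τ_B − τ_A) = exp(1.0731) = 2.9245.

2.92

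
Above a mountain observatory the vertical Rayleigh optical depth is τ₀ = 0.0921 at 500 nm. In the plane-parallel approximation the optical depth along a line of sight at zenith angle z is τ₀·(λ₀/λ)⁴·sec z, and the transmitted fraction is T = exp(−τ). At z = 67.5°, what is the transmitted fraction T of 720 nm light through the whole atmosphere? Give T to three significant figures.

sec 67.5° = 2.6131.
τ = 0.0921 × (500/720)⁴ × 2.6131 = 0.0921 × 0.2326 × 2.6131 = 0.0560.
T = exp(−0.0560) = 0.9456.

0.946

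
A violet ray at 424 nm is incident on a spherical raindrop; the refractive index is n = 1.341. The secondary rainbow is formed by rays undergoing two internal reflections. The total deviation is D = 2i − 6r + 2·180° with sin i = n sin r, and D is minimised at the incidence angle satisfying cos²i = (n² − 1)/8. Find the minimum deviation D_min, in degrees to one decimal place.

cos²i = (1.79828 − 1)/8 = 0.09979; i = arccos(0.31589) = 71.586°.
sin r = sin 71.586°/1.341 = 0.70753; r = 45.034°.
D_min = 2·71.586° − 6·45.034° + 360° = 232.966°.

233.0°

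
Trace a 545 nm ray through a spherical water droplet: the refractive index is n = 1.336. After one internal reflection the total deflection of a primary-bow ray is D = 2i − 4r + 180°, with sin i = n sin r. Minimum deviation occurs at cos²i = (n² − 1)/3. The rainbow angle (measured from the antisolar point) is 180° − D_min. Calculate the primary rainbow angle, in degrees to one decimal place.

cos²i = (1.78490 − 1)/3 = 0.26163; i = arccos(0.51150) = 59.236°.
sin r = sin 59.236°/1.336 = 0.64318; r = 40.029°.
D_min = 2·59.236° − 4·40.029° + 180° = 138.356°.
Rainbow angle = 180° − D_min = 41.644°.

41.6°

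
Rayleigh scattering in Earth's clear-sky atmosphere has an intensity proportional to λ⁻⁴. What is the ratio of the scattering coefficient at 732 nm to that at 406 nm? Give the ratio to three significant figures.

Rayleigh scattering ∝ λ⁻⁴, so the ratio of coefficients is the inverse fourth power of the wavelength ratio.
σ(732)/σ(406) = (406/732)⁴ = (0.5546)⁴ = 0.09464.

0.0946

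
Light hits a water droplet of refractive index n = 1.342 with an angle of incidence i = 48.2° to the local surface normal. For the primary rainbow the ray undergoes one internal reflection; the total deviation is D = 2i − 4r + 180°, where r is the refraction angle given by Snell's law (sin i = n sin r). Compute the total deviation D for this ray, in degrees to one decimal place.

sin r = sin 48.2° / 1.342 = 0.7455/1.342 = 0.5555; r = 33.74°.
D = 2·48.2° − 4·33.74° + 180° = 96.40° − 134.98° + 180° = 141.42°.

141.4°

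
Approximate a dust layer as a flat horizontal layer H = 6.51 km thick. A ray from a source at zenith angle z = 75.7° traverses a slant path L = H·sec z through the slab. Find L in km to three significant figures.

sec z = 1/cos 75.7° = 4.0486.
L = 6.51 × 4.0486 = 26.356 km.

26.4 km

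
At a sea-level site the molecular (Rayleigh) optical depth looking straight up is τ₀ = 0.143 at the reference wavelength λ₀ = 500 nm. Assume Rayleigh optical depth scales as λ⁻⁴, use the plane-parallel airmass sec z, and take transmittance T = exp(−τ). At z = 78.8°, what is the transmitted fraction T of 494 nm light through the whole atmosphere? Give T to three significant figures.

sec 78.8° = 5.1484.
τ = 0.143 × (500/494)⁴ × 5.1484 = 0.143 × 1.0495 × 5.1484 = 0.7726.
T = exp(−0.7726) = 0.4618.

0.462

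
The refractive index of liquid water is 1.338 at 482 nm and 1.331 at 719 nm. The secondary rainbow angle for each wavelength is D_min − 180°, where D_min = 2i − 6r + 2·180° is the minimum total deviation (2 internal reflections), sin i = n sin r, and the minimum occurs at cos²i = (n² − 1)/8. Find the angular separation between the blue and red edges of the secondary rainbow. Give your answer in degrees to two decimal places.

At 482 nm (n = 1.338): cos²i = 0.09878 → i = 71.682°, r = 45.195°, D_min = 232.193°, rainbow angle = 52.193°.
At 719 nm (n = 1.331): cos²i = 0.09645 → i = 71.907°, r = 45.575°, D_min = 230.365°, rainbow angle = 50.365°.
Angular width = |52.193° − 50.365°| = 1.828°.

1.83°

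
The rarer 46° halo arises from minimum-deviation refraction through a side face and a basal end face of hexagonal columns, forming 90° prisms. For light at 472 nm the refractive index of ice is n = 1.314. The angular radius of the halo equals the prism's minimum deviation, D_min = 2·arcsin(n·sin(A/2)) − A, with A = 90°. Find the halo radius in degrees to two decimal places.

n·sin(A/2) = 1.314 × sin 45° = 1.314 × 0.7071 = 0.9291.
D_min = 2·arcsin(0.9291) − 90° = 2 × 68.301° − 90° = 46.602°.

46.60°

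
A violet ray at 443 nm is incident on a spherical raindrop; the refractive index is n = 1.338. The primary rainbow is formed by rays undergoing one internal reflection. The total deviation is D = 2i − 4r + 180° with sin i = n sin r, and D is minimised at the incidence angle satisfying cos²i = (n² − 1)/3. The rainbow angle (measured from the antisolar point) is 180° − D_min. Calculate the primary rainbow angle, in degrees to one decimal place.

41.4°

cos²i = (1.79024 − 1)/3 = 0.26341; i = arccos(0.51324) = 59.120°.
sin r = sin 59.120°/1.338 = 0.64144; r = 39.899°.
D_min = 2·59.120° − 4·39.899° + 180° = 138.643°.
Rainbow angle = 180° − D_min = 41.357°.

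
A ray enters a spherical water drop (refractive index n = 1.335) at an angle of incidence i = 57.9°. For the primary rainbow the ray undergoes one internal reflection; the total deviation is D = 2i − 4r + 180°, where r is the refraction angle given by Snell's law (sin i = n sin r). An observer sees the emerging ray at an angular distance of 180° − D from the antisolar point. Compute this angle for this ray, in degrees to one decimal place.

41.7°

sin r = sin 57.9° / 1.335 = 0.8471/1.335 = 0.6345; r = 39.39°.
D = 2·57.9° − 4·39.39° + 180° = 115.80° − 157.55° + 180° = 138.25°.
Angle from antisolar point = 180° − D = 41.75°.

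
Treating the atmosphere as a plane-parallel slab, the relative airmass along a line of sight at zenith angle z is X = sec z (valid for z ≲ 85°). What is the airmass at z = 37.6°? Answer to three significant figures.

1.26

X = sec z = 1/cos 37.6° = 1/0.7923 = 1.2622.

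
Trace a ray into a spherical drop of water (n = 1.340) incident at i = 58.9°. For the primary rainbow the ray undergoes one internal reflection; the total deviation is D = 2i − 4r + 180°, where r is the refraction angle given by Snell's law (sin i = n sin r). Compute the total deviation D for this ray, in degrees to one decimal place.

138.9°

sin r = sin 58.9° / 1.340 = 0.8563/1.340 = 0.6390; r = 39.72°.
D = 2·58.9° − 4·39.72° + 180° = 117.80° − 158.87° + 180° = 138.93°.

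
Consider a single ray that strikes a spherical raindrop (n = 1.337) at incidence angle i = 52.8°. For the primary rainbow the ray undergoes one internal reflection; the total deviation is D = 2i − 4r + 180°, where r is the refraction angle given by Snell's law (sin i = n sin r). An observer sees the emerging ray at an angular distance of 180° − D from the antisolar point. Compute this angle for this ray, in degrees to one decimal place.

40.7°

sin r = sin 52.8° / 1.337 = 0.7965/1.337 = 0.5958; r = 36.57°.
D = 2·52.8° − 4·36.57° + 180° = 105.60° − 146.27° + 180° = 139.33°.
Angle from antisolar point = 180° − D = 40.67°.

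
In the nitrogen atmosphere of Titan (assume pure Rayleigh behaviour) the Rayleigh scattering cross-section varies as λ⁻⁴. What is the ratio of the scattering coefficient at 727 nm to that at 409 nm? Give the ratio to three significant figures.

Rayleigh scattering ∝ λ⁻⁴, so the ratio of coefficients is the inverse fourth power of the wavelength ratio.
σ(727)/σ(409) = (409/727)⁴ = (0.5626)⁴ = 0.1002.

0.100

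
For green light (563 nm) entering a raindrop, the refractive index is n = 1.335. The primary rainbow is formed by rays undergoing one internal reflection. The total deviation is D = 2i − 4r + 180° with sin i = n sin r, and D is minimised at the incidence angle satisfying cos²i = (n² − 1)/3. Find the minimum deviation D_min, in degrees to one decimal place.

cos²i = (1.78222 − 1)/3 = 0.26074; i = arccos(0.51063) = 59.294°.
sin r = sin 59.294°/1.335 = 0.64405; r = 40.094°.
D_min = 2·59.294° − 4·40.094° + 180° = 138.212°.

138.2°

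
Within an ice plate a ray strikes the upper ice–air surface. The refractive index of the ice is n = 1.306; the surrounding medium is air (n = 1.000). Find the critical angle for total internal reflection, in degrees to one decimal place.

50.0°

sin θ_c = n_air / n = 1.000 / 1.306 = 0.7657.
θ_c = arcsin(0.7657) = 49.97°.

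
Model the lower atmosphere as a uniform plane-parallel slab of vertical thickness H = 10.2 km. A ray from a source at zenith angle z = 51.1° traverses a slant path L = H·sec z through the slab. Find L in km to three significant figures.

16.2 km

sec z = 1/cos 51.1° = 1.5925.
L = 10.2 × 1.5925 = 16.243 km.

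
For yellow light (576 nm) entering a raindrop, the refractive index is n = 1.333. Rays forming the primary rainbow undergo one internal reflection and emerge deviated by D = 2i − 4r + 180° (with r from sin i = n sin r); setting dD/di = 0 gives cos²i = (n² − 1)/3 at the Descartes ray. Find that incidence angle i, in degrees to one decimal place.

cos²i = (1.333² − 1)/3 = (1.77689 − 1)/3 = 0.25896.
cos i = 0.50888, so i = 59.410°.

59.4°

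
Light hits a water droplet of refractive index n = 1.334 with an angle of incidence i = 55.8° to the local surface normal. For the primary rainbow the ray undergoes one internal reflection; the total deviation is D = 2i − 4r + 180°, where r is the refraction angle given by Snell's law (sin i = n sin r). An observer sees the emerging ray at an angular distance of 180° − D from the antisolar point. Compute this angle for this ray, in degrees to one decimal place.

sin r = sin 55.8° / 1.334 = 0.8271/1.334 = 0.6200; r = 38.32°.
D = 2·55.8° − 4·38.32° + 180° = 111.60° − 153.26° + 180° = 138.34°.
Angle from antisolar point = 180° − D = 41.66°.

41.7°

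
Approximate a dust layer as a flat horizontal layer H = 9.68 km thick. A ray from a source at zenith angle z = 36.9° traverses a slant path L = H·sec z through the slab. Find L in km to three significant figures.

12.1 km

sec z = 1/cos 36.9° = 1.2505.
L = 9.68 × 1.2505 = 12.105 km.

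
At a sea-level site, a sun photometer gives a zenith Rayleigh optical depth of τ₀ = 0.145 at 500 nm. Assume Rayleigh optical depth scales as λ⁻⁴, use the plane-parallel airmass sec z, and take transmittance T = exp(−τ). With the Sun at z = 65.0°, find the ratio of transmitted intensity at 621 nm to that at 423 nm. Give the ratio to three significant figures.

Airmass: sec 65.0° = 2.3662.
τ(621 nm) = 0.145 × (500/621)⁴ × 2.3662 = 0.145 × 0.4203 × 2.3662 = 0.1442.
τ(423 nm) = 0.145 × (500/423)⁴ × 2.3662 = 0.145 × 1.9522 × 2.3662 = 0.6698.
T(621)/T(423) = exp(τ_B − τ_A) = exp(0.5256) = 1.6915.

1.69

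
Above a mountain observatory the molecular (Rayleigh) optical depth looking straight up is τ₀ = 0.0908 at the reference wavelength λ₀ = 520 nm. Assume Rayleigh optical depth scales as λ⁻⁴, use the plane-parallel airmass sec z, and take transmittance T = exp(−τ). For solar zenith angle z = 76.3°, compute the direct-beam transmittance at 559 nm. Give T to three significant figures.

0.750

sec 76.3° = 4.2223.
τ = 0.0908 × (520/559)⁴ × 4.2223 = 0.0908 × 0.7488 × 4.2223 = 0.2871.
T = exp(−0.2871) = 0.7505.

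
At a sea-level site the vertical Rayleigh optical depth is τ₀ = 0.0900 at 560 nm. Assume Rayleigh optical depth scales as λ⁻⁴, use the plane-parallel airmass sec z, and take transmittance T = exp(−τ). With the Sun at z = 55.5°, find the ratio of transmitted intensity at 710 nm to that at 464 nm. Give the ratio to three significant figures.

Airmass: sec 55.5° = 1.7655.
τ(710 nm) = 0.0900 × (560/710)⁴ × 1.7655 = 0.0900 × 0.3870 × 1.7655 = 0.0615.
τ(464 nm) = 0.0900 × (560/464)⁴ × 1.7655 = 0.0900 × 2.1217 × 1.7655 = 0.3371.
T(710)/T(464) = exp(τ_B − τ_A) = exp(0.2756) = 1.3174.

1.32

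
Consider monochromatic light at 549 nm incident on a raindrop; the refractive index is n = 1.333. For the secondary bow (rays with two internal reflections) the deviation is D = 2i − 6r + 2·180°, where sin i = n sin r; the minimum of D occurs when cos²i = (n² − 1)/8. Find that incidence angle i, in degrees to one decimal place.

cos²i = (1.333² − 1)/8 = (1.77689 − 1)/8 = 0.09711.
cos i = 0.31163, so i = 71.843°.

71.8°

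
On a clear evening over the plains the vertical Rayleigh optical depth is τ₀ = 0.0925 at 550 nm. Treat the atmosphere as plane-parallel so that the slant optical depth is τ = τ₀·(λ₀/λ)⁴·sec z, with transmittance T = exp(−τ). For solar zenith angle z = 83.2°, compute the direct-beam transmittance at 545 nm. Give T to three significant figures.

0.445

sec 83.2° = 8.4457.
τ = 0.0925 × (550/545)⁴ × 8.4457 = 0.0925 × 1.0372 × 8.4457 = 0.8103.
T = exp(−0.8103) = 0.4447.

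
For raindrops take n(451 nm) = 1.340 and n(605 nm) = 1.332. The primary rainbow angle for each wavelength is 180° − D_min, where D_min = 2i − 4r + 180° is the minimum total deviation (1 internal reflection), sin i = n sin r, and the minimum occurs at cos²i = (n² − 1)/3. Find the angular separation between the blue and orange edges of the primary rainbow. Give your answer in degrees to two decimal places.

At 451 nm (n = 1.340): cos²i = 0.26520 → i = 59.004°, r = 39.770°, D_min = 138.929°, rainbow angle = 41.071°.
At 605 nm (n = 1.332): cos²i = 0.25807 → i = 59.469°, r = 40.290°, D_min = 137.776°, rainbow angle = 42.224°.
Angular width = |41.071° − 42.224°| = 1.153°.

1.15°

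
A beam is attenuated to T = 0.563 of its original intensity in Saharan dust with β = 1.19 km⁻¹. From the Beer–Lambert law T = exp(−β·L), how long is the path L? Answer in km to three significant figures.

0.483 km

Beer–Lambert: T = exp(−βL) ⇒ L = −ln(T)/β = −ln(0.563)/1.19 = 0.5745/1.19 = 0.4828 km.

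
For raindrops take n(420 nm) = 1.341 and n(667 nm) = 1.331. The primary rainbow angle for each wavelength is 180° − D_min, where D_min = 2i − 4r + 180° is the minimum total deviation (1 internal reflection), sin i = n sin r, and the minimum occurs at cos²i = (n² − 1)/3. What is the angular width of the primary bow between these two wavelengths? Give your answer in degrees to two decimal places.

At 420 nm (n = 1.341): cos²i = 0.26609 → i = 58.946°, r = 39.705°, D_min = 139.071°, rainbow angle = 40.929°.
At 667 nm (n = 1.331): cos²i = 0.25719 → i = 59.527°, r = 40.356°, D_min = 137.630°, rainbow angle = 42.370°.
Angular width = |40.929° − 42.370°| = 1.441°.

1.44°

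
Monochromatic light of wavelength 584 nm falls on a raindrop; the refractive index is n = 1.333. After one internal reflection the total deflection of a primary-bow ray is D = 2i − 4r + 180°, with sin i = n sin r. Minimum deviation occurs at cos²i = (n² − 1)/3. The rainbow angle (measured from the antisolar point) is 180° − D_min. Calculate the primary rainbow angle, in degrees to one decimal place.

cos²i = (1.77689 − 1)/3 = 0.25896; i = arccos(0.50888) = 59.410°.
sin r = sin 59.410°/1.333 = 0.64579; r = 40.225°.
D_min = 2·59.410° − 4·40.225° + 180° = 137.922°.
Rainbow angle = 180° − D_min = 42.078°.

42.1°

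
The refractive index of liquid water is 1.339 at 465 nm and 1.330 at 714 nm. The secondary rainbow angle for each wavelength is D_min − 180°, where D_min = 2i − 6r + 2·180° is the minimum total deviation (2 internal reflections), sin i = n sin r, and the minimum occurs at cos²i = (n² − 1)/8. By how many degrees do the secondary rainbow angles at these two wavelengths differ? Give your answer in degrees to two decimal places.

At 465 nm (n = 1.339): cos²i = 0.09912 → i = 71.650°, r = 45.141°, D_min = 232.451°, rainbow angle = 52.451°.
At 714 nm (n = 1.330): cos²i = 0.09611 → i = 71.940°, r = 45.630°, D_min = 230.101°, rainbow angle = 50.101°.
Angular width = |52.451° − 50.101°| = 2.350°.

2.35°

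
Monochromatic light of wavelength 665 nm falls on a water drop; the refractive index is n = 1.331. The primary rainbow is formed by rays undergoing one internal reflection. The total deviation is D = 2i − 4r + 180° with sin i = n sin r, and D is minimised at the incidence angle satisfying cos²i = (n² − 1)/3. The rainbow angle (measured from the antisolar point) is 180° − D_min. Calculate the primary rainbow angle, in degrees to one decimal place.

42.4°

cos²i = (1.77156 − 1)/3 = 0.25719; i = arccos(0.50714) = 59.527°.
sin r = sin 59.527°/1.331 = 0.64753; r = 40.356°.
D_min = 2·59.527° − 4·40.356° + 180° = 137.630°.
Rainbow angle = 180° − D_min = 42.370°.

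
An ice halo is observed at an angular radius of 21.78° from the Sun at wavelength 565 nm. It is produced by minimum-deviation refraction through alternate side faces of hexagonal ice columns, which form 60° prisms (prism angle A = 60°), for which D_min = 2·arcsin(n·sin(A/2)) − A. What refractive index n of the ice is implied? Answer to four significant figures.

1.309

Rearranging: n = sin((D_min + A)/2) / sin(A/2).
(D_min + A)/2 = (21.78° + 60°)/2 = 40.890°.
n = sin 40.890° / sin 30° = 0.6546 / 0.5000 = 1.3092.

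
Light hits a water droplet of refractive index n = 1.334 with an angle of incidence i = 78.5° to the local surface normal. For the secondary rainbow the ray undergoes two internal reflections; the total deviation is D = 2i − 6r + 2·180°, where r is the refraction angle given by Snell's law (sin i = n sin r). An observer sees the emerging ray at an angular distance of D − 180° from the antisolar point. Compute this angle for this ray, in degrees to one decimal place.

sin r = sin 78.5° / 1.334 = 0.9799/1.334 = 0.7346; r = 47.27°.
D = 2·78.5° − 6·47.27° + 2·180° = 157.00° − 283.63° + 360° = 233.37°.
Angle from antisolar point = D − 180° = 53.37°.

53.4°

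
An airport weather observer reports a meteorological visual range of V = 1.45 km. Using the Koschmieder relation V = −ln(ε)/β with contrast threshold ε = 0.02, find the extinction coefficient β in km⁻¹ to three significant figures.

β = −ln(0.02) / V = 3.912 / 1.45 = 2.6979 km⁻¹.

2.70 km⁻¹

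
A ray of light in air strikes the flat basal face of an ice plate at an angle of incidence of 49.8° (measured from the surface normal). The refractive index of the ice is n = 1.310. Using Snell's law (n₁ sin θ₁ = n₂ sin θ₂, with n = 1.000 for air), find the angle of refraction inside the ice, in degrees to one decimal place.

35.7°

Snell: sin θ_r = sin θ_i / n = sin 49.8° / 1.310 = 0.7638 / 1.310 = 0.5831.
θ_r = arcsin(0.5831) = 35.67°.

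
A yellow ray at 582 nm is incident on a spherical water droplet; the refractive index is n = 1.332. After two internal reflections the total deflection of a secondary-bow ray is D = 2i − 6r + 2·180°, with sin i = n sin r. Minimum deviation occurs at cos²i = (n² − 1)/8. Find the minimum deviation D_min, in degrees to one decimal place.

230.6°

cos²i = (1.77422 − 1)/8 = 0.09678; i = arccos(0.31109) = 71.875°.
sin r = sin 71.875°/1.332 = 0.71350; r = 45.520°.
D_min = 2·71.875° − 6·45.520° + 360° = 230.628°.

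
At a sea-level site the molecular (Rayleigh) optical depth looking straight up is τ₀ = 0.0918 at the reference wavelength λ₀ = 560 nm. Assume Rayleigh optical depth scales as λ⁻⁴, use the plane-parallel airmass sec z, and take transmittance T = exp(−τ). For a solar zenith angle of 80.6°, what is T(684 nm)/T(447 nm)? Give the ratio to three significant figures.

3.10

Airmass: sec 80.6° = 6.1227.
τ(684 nm) = 0.0918 × (560/684)⁴ × 6.1227 = 0.0918 × 0.4493 × 6.1227 = 0.2525.
τ(447 nm) = 0.0918 × (560/447)⁴ × 6.1227 = 0.0918 × 2.4633 × 6.1227 = 1.3846.
T(684)/T(447) = exp(τ_B − τ_A) = exp(1.1320) = 3.1019.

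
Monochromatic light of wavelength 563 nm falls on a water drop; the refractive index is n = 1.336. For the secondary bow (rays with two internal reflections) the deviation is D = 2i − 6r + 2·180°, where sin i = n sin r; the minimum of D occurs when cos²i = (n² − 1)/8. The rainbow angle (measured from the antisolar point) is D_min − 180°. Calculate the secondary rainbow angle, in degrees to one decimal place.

cos²i = (1.78490 − 1)/8 = 0.09811; i = arccos(0.31323) = 71.746°.
sin r = sin 71.746°/1.336 = 0.71084; r = 45.303°.
D_min = 2·71.746° − 6·45.303° + 360° = 231.674°.
Rainbow angle = D_min − 180° = 51.674°.

51.7°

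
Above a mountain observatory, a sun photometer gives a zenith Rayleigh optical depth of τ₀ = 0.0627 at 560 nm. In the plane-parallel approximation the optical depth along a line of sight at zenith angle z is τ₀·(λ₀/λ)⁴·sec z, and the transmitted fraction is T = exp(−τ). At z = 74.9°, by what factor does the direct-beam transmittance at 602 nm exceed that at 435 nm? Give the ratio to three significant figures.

1.62

Airmass: sec 74.9° = 3.8387.
τ(602 nm) = 0.0627 × (560/602)⁴ × 3.8387 = 0.0627 × 0.7488 × 3.8387 = 0.1802.
τ(435 nm) = 0.0627 × (560/435)⁴ × 3.8387 = 0.0627 × 2.7466 × 3.8387 = 0.6611.
T(602)/T(435) = exp(τ_B − τ_A) = exp(0.4808) = 1.6174.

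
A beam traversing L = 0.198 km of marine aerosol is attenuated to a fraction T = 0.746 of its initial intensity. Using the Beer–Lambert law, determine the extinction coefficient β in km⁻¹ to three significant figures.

1.48 km⁻¹

Beer–Lambert: T = exp(−βL) ⇒ β = −ln(T)/L = −ln(0.746)/0.198 = 0.2930/0.198 = 1.48 km⁻¹.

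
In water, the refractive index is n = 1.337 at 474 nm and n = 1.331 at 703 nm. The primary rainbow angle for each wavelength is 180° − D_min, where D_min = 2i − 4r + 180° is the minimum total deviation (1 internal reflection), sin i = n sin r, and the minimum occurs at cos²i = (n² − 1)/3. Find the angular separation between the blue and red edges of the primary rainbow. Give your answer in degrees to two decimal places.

At 474 nm (n = 1.337): cos²i = 0.26252 → i = 59.178°, r = 39.964°, D_min = 138.500°, rainbow angle = 41.500°.
At 703 nm (n = 1.331): cos²i = 0.25719 → i = 59.527°, r = 40.356°, D_min = 137.630°, rainbow angle = 42.370°.
Angular width = |41.500° − 42.370°| = 0.870°.

0.87°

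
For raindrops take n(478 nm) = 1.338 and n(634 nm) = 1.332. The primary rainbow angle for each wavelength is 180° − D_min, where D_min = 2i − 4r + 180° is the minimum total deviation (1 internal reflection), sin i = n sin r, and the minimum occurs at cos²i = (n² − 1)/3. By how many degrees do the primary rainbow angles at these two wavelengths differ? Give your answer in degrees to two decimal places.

0.87°

At 478 nm (n = 1.338): cos²i = 0.26341 → i = 59.120°, r = 39.899°, D_min = 138.643°, rainbow angle = 41.357°.
At 634 nm (n = 1.332): cos²i = 0.25807 → i = 59.469°, r = 40.290°, D_min = 137.776°, rainbow angle = 42.224°.
Angular width = |41.357° − 42.224°| = 0.867°.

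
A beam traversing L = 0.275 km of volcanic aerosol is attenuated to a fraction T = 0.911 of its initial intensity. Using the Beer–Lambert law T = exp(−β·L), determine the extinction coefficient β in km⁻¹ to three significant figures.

Beer–Lambert: T = exp(−βL) ⇒ β = −ln(T)/L = −ln(0.911)/0.275 = 0.0932/0.275 = 0.339 km⁻¹.

0.339 km⁻¹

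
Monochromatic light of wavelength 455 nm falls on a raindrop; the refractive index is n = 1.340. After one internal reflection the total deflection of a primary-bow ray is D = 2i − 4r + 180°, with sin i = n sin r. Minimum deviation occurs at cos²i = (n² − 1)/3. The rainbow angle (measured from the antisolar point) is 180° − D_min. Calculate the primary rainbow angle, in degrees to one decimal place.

cos²i = (1.79560 − 1)/3 = 0.26520; i = arccos(0.51498) = 59.004°.
sin r = sin 59.004°/1.340 = 0.63971; r = 39.770°.
D_min = 2·59.004° − 4·39.770° + 180° = 138.929°.
Rainbow angle = 180° − D_min = 41.071°.

41.1°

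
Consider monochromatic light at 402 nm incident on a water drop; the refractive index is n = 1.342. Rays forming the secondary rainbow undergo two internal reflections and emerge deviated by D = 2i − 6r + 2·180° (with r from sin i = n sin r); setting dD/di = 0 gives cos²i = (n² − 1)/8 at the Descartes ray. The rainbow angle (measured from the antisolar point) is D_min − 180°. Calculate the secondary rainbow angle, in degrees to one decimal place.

cos²i = (1.80096 − 1)/8 = 0.10012; i = arccos(0.31642) = 71.554°.
sin r = sin 71.554°/1.342 = 0.70687; r = 44.981°.
D_min = 2·71.554° − 6·44.981° + 360° = 233.222°.
Rainbow angle = D_min − 180° = 53.222°.

53.2°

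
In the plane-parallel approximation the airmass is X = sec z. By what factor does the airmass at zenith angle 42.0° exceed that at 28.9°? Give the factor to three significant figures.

1.18

X(42.0°)/X(28.9°) = sec 42.0° / sec 28.9° = cos 28.9° / cos 42.0° = 0.8755/0.7431 = 1.1781.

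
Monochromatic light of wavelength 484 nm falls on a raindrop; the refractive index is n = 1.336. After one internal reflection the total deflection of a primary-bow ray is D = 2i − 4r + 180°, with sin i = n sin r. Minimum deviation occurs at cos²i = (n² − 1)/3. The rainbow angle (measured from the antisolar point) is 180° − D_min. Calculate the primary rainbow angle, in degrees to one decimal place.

cos²i = (1.78490 − 1)/3 = 0.26163; i = arccos(0.51150) = 59.236°.
sin r = sin 59.236°/1.336 = 0.64318; r = 40.029°.
D_min = 2·59.236° − 4·40.029° + 180° = 138.356°.
Rainbow angle = 180° − D_min = 41.644°.

41.6°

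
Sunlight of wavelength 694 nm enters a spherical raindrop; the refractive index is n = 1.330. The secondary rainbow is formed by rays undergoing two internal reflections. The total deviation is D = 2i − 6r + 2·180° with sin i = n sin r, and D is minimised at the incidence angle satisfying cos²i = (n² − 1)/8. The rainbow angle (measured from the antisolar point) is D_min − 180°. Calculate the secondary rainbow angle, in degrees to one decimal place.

50.1°

cos²i = (1.76890 − 1)/8 = 0.09611; i = arccos(0.31002) = 71.940°.
sin r = sin 71.940°/1.330 = 0.71483; r = 45.630°.
D_min = 2·71.940° − 6·45.630° + 360° = 230.101°.
Rainbow angle = D_min − 180° = 50.101°.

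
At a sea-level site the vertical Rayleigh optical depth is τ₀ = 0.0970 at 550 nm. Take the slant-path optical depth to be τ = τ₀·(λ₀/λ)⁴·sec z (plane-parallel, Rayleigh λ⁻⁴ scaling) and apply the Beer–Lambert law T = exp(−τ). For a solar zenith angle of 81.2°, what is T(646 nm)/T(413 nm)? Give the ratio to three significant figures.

Airmass: sec 81.2° = 6.5366.
τ(646 nm) = 0.0970 × (550/646)⁴ × 6.5366 = 0.0970 × 0.5254 × 6.5366 = 0.3332.
τ(413 nm) = 0.0970 × (550/413)⁴ × 6.5366 = 0.0970 × 3.1452 × 6.5366 = 1.9942.
T(646)/T(413) = exp(τ_B − τ_A) = exp(1.6611) = 5.2649.

5.26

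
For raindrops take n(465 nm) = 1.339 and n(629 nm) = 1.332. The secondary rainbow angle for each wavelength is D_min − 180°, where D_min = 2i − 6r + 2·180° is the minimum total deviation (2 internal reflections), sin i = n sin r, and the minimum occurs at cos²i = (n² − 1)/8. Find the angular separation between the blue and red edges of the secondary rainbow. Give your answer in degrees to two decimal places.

1.82°

At 465 nm (n = 1.339): cos²i = 0.09912 → i = 71.650°, r = 45.141°, D_min = 232.451°, rainbow angle = 52.451°.
At 629 nm (n = 1.332): cos²i = 0.09678 → i = 71.875°, r = 45.520°, D_min = 230.628°, rainbow angle = 50.628°.
Angular width = |52.451° − 50.628°| = 1.823°.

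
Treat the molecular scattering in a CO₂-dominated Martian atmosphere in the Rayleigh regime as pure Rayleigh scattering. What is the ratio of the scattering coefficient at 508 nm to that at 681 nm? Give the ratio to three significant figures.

Rayleigh scattering ∝ λ⁻⁴, so the ratio of coefficients is the inverse fourth power of the wavelength ratio.
σ(508)/σ(681) = (681/508)⁴ = (1.3406)⁴ = 3.229.

3.23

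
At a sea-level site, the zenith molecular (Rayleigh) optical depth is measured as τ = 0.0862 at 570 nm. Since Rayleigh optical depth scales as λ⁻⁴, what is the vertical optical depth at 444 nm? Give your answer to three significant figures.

τ(444 nm) = τ(570 nm) × (570/444)⁴ = 0.0862 × (1.2838)⁴ = 0.0862 × 2.7162 = 0.2341.

0.234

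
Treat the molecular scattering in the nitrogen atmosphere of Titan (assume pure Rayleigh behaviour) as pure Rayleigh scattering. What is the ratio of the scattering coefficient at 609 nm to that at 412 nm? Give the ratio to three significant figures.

Rayleigh scattering ∝ λ⁻⁴, so the ratio of coefficients is the inverse fourth power of the wavelength ratio.
σ(609)/σ(412) = (412/609)⁴ = (0.6765)⁴ = 0.2095.

0.209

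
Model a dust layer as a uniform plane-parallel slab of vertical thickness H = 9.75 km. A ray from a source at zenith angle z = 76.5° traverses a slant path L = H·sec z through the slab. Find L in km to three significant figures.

sec z = 1/cos 76.5° = 4.2837.
L = 9.75 × 4.2837 = 41.766 km.

41.8 km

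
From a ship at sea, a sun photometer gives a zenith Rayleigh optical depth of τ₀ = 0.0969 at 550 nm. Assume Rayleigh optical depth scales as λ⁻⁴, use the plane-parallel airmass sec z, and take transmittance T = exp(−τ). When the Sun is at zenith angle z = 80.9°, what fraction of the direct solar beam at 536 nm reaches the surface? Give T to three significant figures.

0.507

sec 80.9° = 6.3228.
τ = 0.0969 × (550/536)⁴ × 6.3228 = 0.0969 × 1.1086 × 6.3228 = 0.6792.
T = exp(−0.6792) = 0.5070.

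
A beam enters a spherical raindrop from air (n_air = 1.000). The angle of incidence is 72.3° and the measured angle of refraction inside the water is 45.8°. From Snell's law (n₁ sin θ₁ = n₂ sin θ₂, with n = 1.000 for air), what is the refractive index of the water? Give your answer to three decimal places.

n = sin θ_i / sin θ_r = sin 72.3° / sin 45.8° = 0.9527 / 0.7169 = 1.3288.

1.329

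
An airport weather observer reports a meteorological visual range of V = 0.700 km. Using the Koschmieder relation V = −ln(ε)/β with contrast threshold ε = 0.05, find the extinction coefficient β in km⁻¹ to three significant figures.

4.28 km⁻¹

β = −ln(0.05) / V = 2.996 / 0.700 = 4.2796 km⁻¹.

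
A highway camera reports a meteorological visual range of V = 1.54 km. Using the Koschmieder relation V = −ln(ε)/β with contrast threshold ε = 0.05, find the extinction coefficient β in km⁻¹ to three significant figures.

β = −ln(0.05) / V = 2.996 / 1.54 = 1.9453 km⁻¹.

1.95 km⁻¹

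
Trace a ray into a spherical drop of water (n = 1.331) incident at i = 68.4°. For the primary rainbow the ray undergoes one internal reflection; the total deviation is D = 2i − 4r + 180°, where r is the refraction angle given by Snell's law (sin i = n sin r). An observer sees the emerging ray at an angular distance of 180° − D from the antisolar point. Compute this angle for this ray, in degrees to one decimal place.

sin r = sin 68.4° / 1.331 = 0.9298/1.331 = 0.6986; r = 44.31°.
D = 2·68.4° − 4·44.31° + 180° = 136.80° − 177.24° + 180° = 139.56°.
Angle from antisolar point = 180° − D = 40.44°.

40.4°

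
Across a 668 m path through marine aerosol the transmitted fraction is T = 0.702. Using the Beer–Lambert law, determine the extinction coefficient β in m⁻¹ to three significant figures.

Beer–Lambert: T = exp(−βL) ⇒ β = −ln(T)/L = −ln(0.702)/668 = 0.3538/668 = 0.0005297 m⁻¹.

0.000530 m⁻¹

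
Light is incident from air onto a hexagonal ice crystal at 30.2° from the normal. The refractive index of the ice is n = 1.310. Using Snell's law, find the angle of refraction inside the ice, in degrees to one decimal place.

22.6°

Snell: sin θ_r = sin θ_i / n = sin 30.2° / 1.310 = 0.5030 / 1.310 = 0.3840.
θ_r = arcsin(0.3840) = 22.58°.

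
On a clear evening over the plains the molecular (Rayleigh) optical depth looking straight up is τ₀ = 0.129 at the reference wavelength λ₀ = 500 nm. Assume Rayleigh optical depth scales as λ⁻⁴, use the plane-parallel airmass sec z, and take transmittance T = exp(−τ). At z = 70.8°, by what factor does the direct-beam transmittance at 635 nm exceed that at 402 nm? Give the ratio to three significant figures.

2.20

Airmass: sec 70.8° = 3.0407.
τ(635 nm) = 0.129 × (500/635)⁴ × 3.0407 = 0.129 × 0.3844 × 3.0407 = 0.1508.
τ(402 nm) = 0.129 × (500/402)⁴ × 3.0407 = 0.129 × 2.3932 × 3.0407 = 0.9387.
T(635)/T(402) = exp(τ_B − τ_A) = exp(0.7880) = 2.1989.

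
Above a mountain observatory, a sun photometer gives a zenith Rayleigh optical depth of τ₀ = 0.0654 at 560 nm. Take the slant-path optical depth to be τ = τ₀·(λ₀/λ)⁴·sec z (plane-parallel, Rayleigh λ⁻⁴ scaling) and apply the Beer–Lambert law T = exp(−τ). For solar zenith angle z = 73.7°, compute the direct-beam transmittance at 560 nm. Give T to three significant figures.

sec 73.7° = 3.5629.
τ = 0.0654 × (560/560)⁴ × 3.5629 = 0.0654 × 1.0000 × 3.5629 = 0.2330.
T = exp(−0.2330) = 0.7921.

0.792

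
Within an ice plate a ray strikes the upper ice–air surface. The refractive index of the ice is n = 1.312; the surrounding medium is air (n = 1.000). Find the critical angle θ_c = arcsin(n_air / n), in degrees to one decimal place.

sin θ_c = n_air / n = 1.000 / 1.312 = 0.7622.
θ_c = arcsin(0.7622) = 49.66°.

49.7°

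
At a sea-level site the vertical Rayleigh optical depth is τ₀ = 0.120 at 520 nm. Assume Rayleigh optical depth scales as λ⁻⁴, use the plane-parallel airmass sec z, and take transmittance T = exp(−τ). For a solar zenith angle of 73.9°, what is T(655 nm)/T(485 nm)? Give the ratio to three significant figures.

Airmass: sec 73.9° = 3.6060.
τ(655 nm) = 0.120 × (520/655)⁴ × 3.6060 = 0.120 × 0.3972 × 3.6060 = 0.1719.
τ(485 nm) = 0.120 × (520/485)⁴ × 3.6060 = 0.120 × 1.3214 × 3.6060 = 0.5718.
T(655)/T(485) = exp(τ_B − τ_A) = exp(0.3999) = 1.4917.

1.49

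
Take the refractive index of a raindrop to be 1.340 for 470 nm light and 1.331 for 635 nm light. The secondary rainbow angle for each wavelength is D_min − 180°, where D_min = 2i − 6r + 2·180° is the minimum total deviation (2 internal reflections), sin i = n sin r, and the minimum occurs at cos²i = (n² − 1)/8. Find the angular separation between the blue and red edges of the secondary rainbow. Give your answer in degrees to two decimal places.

At 470 nm (n = 1.340): cos²i = 0.09945 → i = 71.618°, r = 45.088°, D_min = 232.709°, rainbow angle = 52.709°.
At 635 nm (n = 1.331): cos²i = 0.09645 → i = 71.907°, r = 45.575°, D_min = 230.365°, rainbow angle = 50.365°.
Angular width = |52.709° − 50.365°| = 2.344°.

2.34°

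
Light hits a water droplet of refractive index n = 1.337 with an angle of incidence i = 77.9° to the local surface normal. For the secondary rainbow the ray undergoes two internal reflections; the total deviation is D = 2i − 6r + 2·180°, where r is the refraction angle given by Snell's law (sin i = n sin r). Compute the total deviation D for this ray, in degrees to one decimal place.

sin r = sin 77.9° / 1.337 = 0.9778/1.337 = 0.7313; r = 47.00°.
D = 2·77.9° − 6·47.00° + 2·180° = 155.80° − 281.99° + 360° = 233.81°.

233.8°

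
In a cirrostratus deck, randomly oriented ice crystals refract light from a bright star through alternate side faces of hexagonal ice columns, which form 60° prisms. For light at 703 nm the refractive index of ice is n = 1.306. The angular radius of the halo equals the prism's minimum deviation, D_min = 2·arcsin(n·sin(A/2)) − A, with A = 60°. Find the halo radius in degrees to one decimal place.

21.5°

n·sin(A/2) = 1.306 × sin 30° = 1.306 × 0.5000 = 0.6530.
D_min = 2·arcsin(0.6530) − 60° = 2 × 40.768° − 60° = 21.536°.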